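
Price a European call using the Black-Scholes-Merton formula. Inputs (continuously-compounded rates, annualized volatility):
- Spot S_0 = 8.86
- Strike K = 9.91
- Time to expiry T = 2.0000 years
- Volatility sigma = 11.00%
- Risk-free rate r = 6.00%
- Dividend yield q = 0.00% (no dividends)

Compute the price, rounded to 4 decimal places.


d1 = (ln(S/K) + (r - q + 0.5*sigma^2) * T) / (sigma * sqrt(T)) = 0.12922323
d2 = d1 - sigma * sqrt(T) = -0.02634027
exp(-rT) = 0.88692044; exp(-qT) = 1.00000000
C = S_0 * exp(-qT) * N(d1) - K * exp(-rT) * N(d2)
N(d1) = 0.55140949; N(d2) = 0.48949297
C = 8.8600 * 1.00000000 * 0.55140949 - 9.9100 * 0.88692044 * 0.48949297 = 0.5831

Answer: Price = 0.5831


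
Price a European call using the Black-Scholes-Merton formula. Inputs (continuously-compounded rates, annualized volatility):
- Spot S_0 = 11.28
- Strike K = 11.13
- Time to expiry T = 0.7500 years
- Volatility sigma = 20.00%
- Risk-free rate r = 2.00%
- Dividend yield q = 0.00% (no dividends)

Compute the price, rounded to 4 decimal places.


d1 = (ln(S/K) + (r - q + 0.5*sigma^2) * T) / (sigma * sqrt(T)) = 0.25049543
d2 = d1 - sigma * sqrt(T) = 0.07729035
exp(-rT) = 0.98511194; exp(-qT) = 1.00000000
C = S_0 * exp(-qT) * N(d1) - K * exp(-rT) * N(d2)
N(d1) = 0.59889788; N(d2) = 0.53080372
C = 11.2800 * 1.00000000 * 0.59889788 - 11.1300 * 0.98511194 * 0.53080372 = 0.9357

Answer: Price = 0.9357


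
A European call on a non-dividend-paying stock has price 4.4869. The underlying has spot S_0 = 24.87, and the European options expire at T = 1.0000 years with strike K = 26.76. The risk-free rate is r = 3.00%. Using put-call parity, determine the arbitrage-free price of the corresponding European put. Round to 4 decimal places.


Put-call parity: C - P = S_0 * exp(-qT) - K * exp(-rT).
S_0 * exp(-qT) = 24.8700 * 1.00000000 = 24.87000000
K * exp(-rT) = 26.7600 * 0.97044553 = 25.96912248
P = C - S*exp(-qT) + K*exp(-rT)
P = 4.4869 - 24.87000000 + 25.96912248 = 5.5860

Answer: Put price = 5.5860


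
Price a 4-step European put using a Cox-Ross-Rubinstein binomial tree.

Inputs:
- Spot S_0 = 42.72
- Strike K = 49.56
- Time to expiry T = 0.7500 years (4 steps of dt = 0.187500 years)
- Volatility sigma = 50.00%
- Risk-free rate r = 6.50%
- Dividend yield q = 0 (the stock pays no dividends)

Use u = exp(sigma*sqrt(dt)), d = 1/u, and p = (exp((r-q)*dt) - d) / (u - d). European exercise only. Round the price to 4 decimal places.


dt = T/N = 0.187500
u = exp(sigma*sqrt(dt)) = 1.241731; d = 1/u = 0.805327
p = (exp((r-q)*dt) - d) / (u - d) = 0.474182
Discount per step: exp(-r*dt) = 0.987886
Stock lattice S(k, i) with i counting down-moves:
  k=0: S(0,0) = 42.7200
  k=1: S(1,0) = 53.0467; S(1,1) = 34.4036
  k=2: S(2,0) = 65.8698; S(2,1) = 42.7200; S(2,2) = 27.7062
  k=3: S(3,0) = 81.7926; S(3,1) = 53.0467; S(3,2) = 34.4036; S(3,3) = 22.3125
  k=4: S(4,0) = 101.5644; S(4,1) = 65.8698; S(4,2) = 42.7200; S(4,3) = 27.7062; S(4,4) = 17.9689
Terminal payoffs V(N, i) = max(K - S_T, 0):
  V(4,0) = 0.000000; V(4,1) = 0.000000; V(4,2) = 6.840000; V(4,3) = 21.853848; V(4,4) = 31.591112
Backward induction: V(k, i) = exp(-r*dt) * [p * V(k+1, i) + (1-p) * V(k+1, i+1)].
  V(3,0) = exp(-r*dt) * [p*0.000000 + (1-p)*0.000000] = 0.000000
  V(3,1) = exp(-r*dt) * [p*0.000000 + (1-p)*6.840000] = 3.553029
  V(3,2) = exp(-r*dt) * [p*6.840000 + (1-p)*21.853848] = 14.556066
  V(3,3) = exp(-r*dt) * [p*21.853848 + (1-p)*31.591112] = 26.647129
  V(2,0) = exp(-r*dt) * [p*0.000000 + (1-p)*3.553029] = 1.845616
  V(2,1) = exp(-r*dt) * [p*3.553029 + (1-p)*14.556066] = 9.225501
  V(2,2) = exp(-r*dt) * [p*14.556066 + (1-p)*26.647129] = 20.660427
  V(1,0) = exp(-r*dt) * [p*1.845616 + (1-p)*9.225501] = 5.656730
  V(1,1) = exp(-r*dt) * [p*9.225501 + (1-p)*20.660427] = 15.053604
  V(0,0) = exp(-r*dt) * [p*5.656730 + (1-p)*15.053604] = 10.469400

Answer: Price = V(0,0) = 10.4694


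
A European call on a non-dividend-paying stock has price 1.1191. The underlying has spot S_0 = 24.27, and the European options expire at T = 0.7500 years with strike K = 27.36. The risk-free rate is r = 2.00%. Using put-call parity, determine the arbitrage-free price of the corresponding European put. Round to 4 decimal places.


Put-call parity: C - P = S_0 * exp(-qT) - K * exp(-rT).
S_0 * exp(-qT) = 24.2700 * 1.00000000 = 24.27000000
K * exp(-rT) = 27.3600 * 0.98511194 = 26.95266267
P = C - S*exp(-qT) + K*exp(-rT)
P = 1.1191 - 24.27000000 + 26.95266267 = 3.8018

Answer: Put price = 3.8018


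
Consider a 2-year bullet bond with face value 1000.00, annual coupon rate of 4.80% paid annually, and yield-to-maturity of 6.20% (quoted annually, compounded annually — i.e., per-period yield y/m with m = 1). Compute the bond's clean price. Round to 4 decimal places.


Answer: Price = 974.4043

Derivation:
Coupon per period c = face * coupon_rate / m = 48.000000
Periods per year m = 1; per-period yield y/m = 0.062000
Number of cashflows N = 2
Cashflows (t years, CF_t, discount factor 1/(1+y/m)^(m*t), PV):
  t = 1.0000: CF_t = 48.000000, DF = 0.941620, PV = 45.197740
  t = 2.0000: CF_t = 1048.000000, DF = 0.886647, PV = 929.206521
Price P = sum_t PV_t = 974.404262


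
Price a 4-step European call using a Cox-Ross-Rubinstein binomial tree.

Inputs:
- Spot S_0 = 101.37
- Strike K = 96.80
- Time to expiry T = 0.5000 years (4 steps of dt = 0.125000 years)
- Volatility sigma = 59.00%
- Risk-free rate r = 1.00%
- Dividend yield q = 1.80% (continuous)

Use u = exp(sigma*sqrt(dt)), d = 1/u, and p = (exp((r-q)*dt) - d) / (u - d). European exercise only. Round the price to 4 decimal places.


dt = T/N = 0.125000
u = exp(sigma*sqrt(dt)) = 1.231948; d = 1/u = 0.811723
p = (exp((r-q)*dt) - d) / (u - d) = 0.445661
Discount per step: exp(-r*dt) = 0.998751
Stock lattice S(k, i) with i counting down-moves:
  k=0: S(0,0) = 101.3700
  k=1: S(1,0) = 124.8825; S(1,1) = 82.2843
  k=2: S(2,0) = 153.8488; S(2,1) = 101.3700; S(2,2) = 66.7921
  k=3: S(3,0) = 189.5337; S(3,1) = 124.8825; S(3,2) = 82.2843; S(3,3) = 54.2166
  k=4: S(4,0) = 233.4956; S(4,1) = 153.8488; S(4,2) = 101.3700; S(4,3) = 66.7921; S(4,4) = 44.0089
Terminal payoffs V(N, i) = max(S_T - K, 0):
  V(4,0) = 136.695590; V(4,1) = 57.048783; V(4,2) = 4.570000; V(4,3) = 0.000000; V(4,4) = 0.000000
Backward induction: V(k, i) = exp(-r*dt) * [p * V(k+1, i) + (1-p) * V(k+1, i+1)].
  V(3,0) = exp(-r*dt) * [p*136.695590 + (1-p)*57.048783] = 92.428624
  V(3,1) = exp(-r*dt) * [p*57.048783 + (1-p)*4.570000] = 27.922804
  V(3,2) = exp(-r*dt) * [p*4.570000 + (1-p)*0.000000] = 2.034125
  V(3,3) = exp(-r*dt) * [p*0.000000 + (1-p)*0.000000] = 0.000000
  V(2,0) = exp(-r*dt) * [p*92.428624 + (1-p)*27.922804] = 56.599716
  V(2,1) = exp(-r*dt) * [p*27.922804 + (1-p)*2.034125] = 13.554737
  V(2,2) = exp(-r*dt) * [p*2.034125 + (1-p)*0.000000] = 0.905397
  V(1,0) = exp(-r*dt) * [p*56.599716 + (1-p)*13.554737] = 32.697294
  V(1,1) = exp(-r*dt) * [p*13.554737 + (1-p)*0.905397] = 6.534537
  V(0,0) = exp(-r*dt) * [p*32.697294 + (1-p)*6.534537] = 18.171520

Answer: Price = V(0,0) = 18.1715


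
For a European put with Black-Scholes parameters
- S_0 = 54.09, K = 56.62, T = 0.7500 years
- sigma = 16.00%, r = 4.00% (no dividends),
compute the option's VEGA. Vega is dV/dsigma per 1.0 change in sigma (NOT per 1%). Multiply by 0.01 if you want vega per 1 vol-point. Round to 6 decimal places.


Answer: Vega = 18.669602

Derivation:
d1 = -0.0441164440; d2 = -0.1826805086
phi(d1) = 0.3985542464; exp(-qT) = 1.0000000000; exp(-rT) = 0.9704455335
Vega = S * exp(-qT) * phi(d1) * sqrt(T) = 54.0900 * 1.0000000000 * 0.3985542464 * 0.8660254038 = 18.669602


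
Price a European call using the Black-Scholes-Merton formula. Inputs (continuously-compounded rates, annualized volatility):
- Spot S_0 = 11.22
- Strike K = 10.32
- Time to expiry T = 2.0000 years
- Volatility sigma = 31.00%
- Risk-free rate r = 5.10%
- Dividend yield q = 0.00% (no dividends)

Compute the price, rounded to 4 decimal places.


d1 = (ln(S/K) + (r - q + 0.5*sigma^2) * T) / (sigma * sqrt(T)) = 0.64258703
d2 = d1 - sigma * sqrt(T) = 0.20418082
exp(-rT) = 0.90302955; exp(-qT) = 1.00000000
C = S_0 * exp(-qT) * N(d1) - K * exp(-rT) * N(d2)
N(d1) = 0.73975395; N(d2) = 0.58089390
C = 11.2200 * 1.00000000 * 0.73975395 - 10.3200 * 0.90302955 * 0.58089390 = 2.8865

Answer: Price = 2.8865


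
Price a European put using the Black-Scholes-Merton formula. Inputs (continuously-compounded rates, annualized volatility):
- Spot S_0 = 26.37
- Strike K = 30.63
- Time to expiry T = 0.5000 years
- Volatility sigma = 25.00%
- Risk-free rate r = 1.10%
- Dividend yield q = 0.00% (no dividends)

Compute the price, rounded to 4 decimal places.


d1 = (ln(S/K) + (r - q + 0.5*sigma^2) * T) / (sigma * sqrt(T)) = -0.72762940
d2 = d1 - sigma * sqrt(T) = -0.90440609
exp(-rT) = 0.99451510; exp(-qT) = 1.00000000
P = K * exp(-rT) * N(-d2) - S_0 * exp(-qT) * N(-d1)
N(-d1) = 0.76657976; N(-d2) = 0.81710995
P = 30.6300 * 0.99451510 * 0.81710995 - 26.3700 * 1.00000000 * 0.76657976 = 4.6761

Answer: Price = 4.6761


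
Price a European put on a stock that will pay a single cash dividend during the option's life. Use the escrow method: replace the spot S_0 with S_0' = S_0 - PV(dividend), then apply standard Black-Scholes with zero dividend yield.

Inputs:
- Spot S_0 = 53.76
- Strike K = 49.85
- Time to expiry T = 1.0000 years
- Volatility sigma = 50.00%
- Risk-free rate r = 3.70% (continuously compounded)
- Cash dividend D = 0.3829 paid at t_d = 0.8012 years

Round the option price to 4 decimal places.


Answer: Price = 7.5545

Derivation:
PV(D) = D * exp(-r * t_d) = 0.3829 * 0.97079069 = 0.37171575
S_0' = S_0 - PV(D) = 53.7600 - 0.37171575 = 53.38828425
d1 = (ln(S_0'/K) + (r + sigma^2/2)*T) / (sigma*sqrt(T)) = 0.46114566
d2 = d1 - sigma*sqrt(T) = -0.03885434
exp(-rT) = 0.96367614
N(-d1) = 0.32234705; N(-d2) = 0.51549674
P = K * exp(-rT) * N(-d2) - S_0' * N(-d1) = 49.8500 * 0.96367614 * 0.51549674 - 53.38828425 * 0.32234705 = 7.5545


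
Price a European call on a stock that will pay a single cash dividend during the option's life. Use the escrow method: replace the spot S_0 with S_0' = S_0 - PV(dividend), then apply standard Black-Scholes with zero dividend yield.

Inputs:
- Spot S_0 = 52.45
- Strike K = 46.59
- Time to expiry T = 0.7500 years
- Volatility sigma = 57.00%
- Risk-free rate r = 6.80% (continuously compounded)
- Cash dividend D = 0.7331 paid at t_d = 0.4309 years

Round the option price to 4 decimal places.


Answer: Price = 13.5429

Derivation:
PV(D) = D * exp(-r * t_d) = 0.7331 * 0.97112392 = 0.71193094
S_0' = S_0 - PV(D) = 52.4500 - 0.71193094 = 51.73806906
d1 = (ln(S_0'/K) + (r + sigma^2/2)*T) / (sigma*sqrt(T)) = 0.56245145
d2 = d1 - sigma*sqrt(T) = 0.06881697
exp(-rT) = 0.95027867
N(d1) = 0.71309576; N(d2) = 0.52743235
C = S_0' * N(d1) - K * exp(-rT) * N(d2) = 51.73806906 * 0.71309576 - 46.5900 * 0.95027867 * 0.52743235 = 13.5429


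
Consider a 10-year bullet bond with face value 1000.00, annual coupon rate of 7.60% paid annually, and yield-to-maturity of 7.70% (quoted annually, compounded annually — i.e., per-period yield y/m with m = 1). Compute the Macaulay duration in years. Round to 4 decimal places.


Coupon per period c = face * coupon_rate / m = 76.000000
Periods per year m = 1; per-period yield y/m = 0.077000
Number of cashflows N = 10
Cashflows (t years, CF_t, discount factor 1/(1+y/m)^(m*t), PV):
  t = 1.0000: CF_t = 76.000000, DF = 0.928505, PV = 70.566388
  t = 2.0000: CF_t = 76.000000, DF = 0.862122, PV = 65.521252
  t = 3.0000: CF_t = 76.000000, DF = 0.800484, PV = 60.836817
  t = 4.0000: CF_t = 76.000000, DF = 0.743254, PV = 56.487295
  t = 5.0000: CF_t = 76.000000, DF = 0.690115, PV = 52.448742
  t = 6.0000: CF_t = 76.000000, DF = 0.640775, PV = 48.698925
  t = 7.0000: CF_t = 76.000000, DF = 0.594963, PV = 45.217200
  t = 8.0000: CF_t = 76.000000, DF = 0.552426, PV = 41.984401
  t = 9.0000: CF_t = 76.000000, DF = 0.512931, PV = 38.982731
  t = 10.0000: CF_t = 1076.000000, DF = 0.476259, PV = 512.454414
Price P = sum_t PV_t = 993.198166
Macaulay numerator sum_t t * PV_t:
  t * PV_t at t = 1.0000: 70.566388
  t * PV_t at t = 2.0000: 131.042503
  t * PV_t at t = 3.0000: 182.510451
  t * PV_t at t = 4.0000: 225.949180
  t * PV_t at t = 5.0000: 262.243710
  t * PV_t at t = 6.0000: 292.193549
  t * PV_t at t = 7.0000: 316.520402
  t * PV_t at t = 8.0000: 335.875211
  t * PV_t at t = 9.0000: 350.844580
  t * PV_t at t = 10.0000: 5124.544141
Macaulay duration D = (sum_t t * PV_t) / P = 7292.290116 / 993.198166 = 7.342231

Answer: Macaulay duration = 7.3422 years


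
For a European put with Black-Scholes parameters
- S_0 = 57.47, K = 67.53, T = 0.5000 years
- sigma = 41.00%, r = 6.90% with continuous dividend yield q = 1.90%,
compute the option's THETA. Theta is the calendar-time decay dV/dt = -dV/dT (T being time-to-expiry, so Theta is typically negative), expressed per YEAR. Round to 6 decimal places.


Answer: Theta = -3.634055

Derivation:
d1 = -0.3252134858; d2 = -0.6151272661
phi(d1) = 0.3783935684; exp(-qT) = 0.9905449824; exp(-rT) = 0.9660883397
Theta = -S*exp(-qT)*phi(d1)*sigma/(2*sqrt(T)) + r*K*exp(-rT)*N(-d2) - q*S*exp(-qT)*N(-d1)
N(-d1) = 0.6274902486; N(-d2) = 0.7307646616; sqrt(T) = 0.7071067812
Term 1 = -57.4700 * 0.9905449824 * 0.3783935684 * 0.4100 / (2 * 0.7071067812) = -6.2449361798
Term 2 = 0.0690 * 67.5300 * 0.9660883397 * 0.7307646616 = 3.2895782261
Term 3 = -0.0190 * 57.4700 * 0.9905449824 * 0.6274902486 = -0.6786970814
Theta = -6.2449361798 + (3.2895782261) + (-0.6786970814) = -3.634055


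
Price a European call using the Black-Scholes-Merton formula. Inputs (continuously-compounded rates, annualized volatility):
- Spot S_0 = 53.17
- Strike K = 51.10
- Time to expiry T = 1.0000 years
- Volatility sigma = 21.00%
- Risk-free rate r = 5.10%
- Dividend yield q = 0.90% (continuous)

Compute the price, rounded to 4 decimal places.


d1 = (ln(S/K) + (r - q + 0.5*sigma^2) * T) / (sigma * sqrt(T)) = 0.49409443
d2 = d1 - sigma * sqrt(T) = 0.28409443
exp(-rT) = 0.95027867; exp(-qT) = 0.99104038
C = S_0 * exp(-qT) * N(d1) - K * exp(-rT) * N(d2)
N(d1) = 0.68938025; N(d2) = 0.61183099
C = 53.1700 * 0.99104038 * 0.68938025 - 51.1000 * 0.95027867 * 0.61183099 = 6.6159

Answer: Price = 6.6159


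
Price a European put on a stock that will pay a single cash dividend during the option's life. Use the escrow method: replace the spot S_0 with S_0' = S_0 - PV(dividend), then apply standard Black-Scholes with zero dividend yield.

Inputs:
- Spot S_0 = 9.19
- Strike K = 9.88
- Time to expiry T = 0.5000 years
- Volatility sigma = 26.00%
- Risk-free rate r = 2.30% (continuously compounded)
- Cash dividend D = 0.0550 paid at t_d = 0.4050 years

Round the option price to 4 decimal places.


PV(D) = D * exp(-r * t_d) = 0.0550 * 0.99072825 = 0.05449005
S_0' = S_0 - PV(D) = 9.1900 - 0.05449005 = 9.13550995
d1 = (ln(S_0'/K) + (r + sigma^2/2)*T) / (sigma*sqrt(T)) = -0.27165683
d2 = d1 - sigma*sqrt(T) = -0.45550459
exp(-rT) = 0.98856587
N(-d1) = 0.60705705; N(-d2) = 0.67562687
P = K * exp(-rT) * N(-d2) - S_0' * N(-d1) = 9.8800 * 0.98856587 * 0.67562687 - 9.13550995 * 0.60705705 = 1.0531

Answer: Price = 1.0531


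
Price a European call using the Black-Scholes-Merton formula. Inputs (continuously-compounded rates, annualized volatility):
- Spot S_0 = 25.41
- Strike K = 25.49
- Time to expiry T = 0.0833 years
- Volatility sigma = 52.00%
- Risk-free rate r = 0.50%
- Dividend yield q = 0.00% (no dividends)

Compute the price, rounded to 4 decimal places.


Answer: Price = 1.4876

Derivation:
d1 = (ln(S/K) + (r - q + 0.5*sigma^2) * T) / (sigma * sqrt(T)) = 0.05687087
d2 = d1 - sigma * sqrt(T) = -0.09321018
exp(-rT) = 0.99958359; exp(-qT) = 1.00000000
C = S_0 * exp(-qT) * N(d1) - K * exp(-rT) * N(d2)
N(d1) = 0.52267597; N(d2) = 0.46286829
C = 25.4100 * 1.00000000 * 0.52267597 - 25.4900 * 0.99958359 * 0.46286829 = 1.4876


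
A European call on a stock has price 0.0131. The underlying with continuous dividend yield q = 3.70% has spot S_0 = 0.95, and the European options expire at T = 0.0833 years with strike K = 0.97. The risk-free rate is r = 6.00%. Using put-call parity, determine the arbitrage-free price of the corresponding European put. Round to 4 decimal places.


Answer: Put price = 0.0312

Derivation:
Put-call parity: C - P = S_0 * exp(-qT) - K * exp(-rT).
S_0 * exp(-qT) = 0.9500 * 0.99692264 = 0.94707651
K * exp(-rT) = 0.9700 * 0.99501447 = 0.96516404
P = C - S*exp(-qT) + K*exp(-rT)
P = 0.0131 - 0.94707651 + 0.96516404 = 0.0312


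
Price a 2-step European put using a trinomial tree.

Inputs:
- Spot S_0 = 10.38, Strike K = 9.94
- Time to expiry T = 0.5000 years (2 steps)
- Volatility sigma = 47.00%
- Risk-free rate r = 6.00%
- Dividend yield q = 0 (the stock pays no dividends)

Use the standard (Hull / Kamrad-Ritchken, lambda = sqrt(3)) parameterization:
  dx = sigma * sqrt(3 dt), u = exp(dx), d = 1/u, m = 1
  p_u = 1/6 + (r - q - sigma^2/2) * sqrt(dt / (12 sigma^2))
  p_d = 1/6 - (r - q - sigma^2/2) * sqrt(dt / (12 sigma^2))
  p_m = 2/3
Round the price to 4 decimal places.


Answer: Price = V(0,0) = 0.8864

Derivation:
dt = T/N = 0.250000; dx = sigma*sqrt(3*dt) = 0.407032
u = exp(dx) = 1.502352; d = 1/u = 0.665623
p_u = 0.151173, p_m = 0.666667, p_d = 0.182160
Discount per step: exp(-r*dt) = 0.985112
Stock lattice S(k, j) with j the centered position index:
  k=0: S(0,+0) = 10.3800
  k=1: S(1,-1) = 6.9092; S(1,+0) = 10.3800; S(1,+1) = 15.5944
  k=2: S(2,-2) = 4.5989; S(2,-1) = 6.9092; S(2,+0) = 10.3800; S(2,+1) = 15.5944; S(2,+2) = 23.4283
Terminal payoffs V(N, j) = max(K - S_T, 0):
  V(2,-2) = 5.341101; V(2,-1) = 3.030834; V(2,+0) = 0.000000; V(2,+1) = 0.000000; V(2,+2) = 0.000000
Backward induction: V(k, j) = exp(-r*dt) * [p_u * V(k+1, j+1) + p_m * V(k+1, j) + p_d * V(k+1, j-1)]
  V(1,-1) = exp(-r*dt) * [p_u*0.000000 + p_m*3.030834 + p_d*5.341101] = 2.948923
  V(1,+0) = exp(-r*dt) * [p_u*0.000000 + p_m*0.000000 + p_d*3.030834] = 0.543877
  V(1,+1) = exp(-r*dt) * [p_u*0.000000 + p_m*0.000000 + p_d*0.000000] = 0.000000
  V(0,+0) = exp(-r*dt) * [p_u*0.000000 + p_m*0.543877 + p_d*2.948923] = 0.886364


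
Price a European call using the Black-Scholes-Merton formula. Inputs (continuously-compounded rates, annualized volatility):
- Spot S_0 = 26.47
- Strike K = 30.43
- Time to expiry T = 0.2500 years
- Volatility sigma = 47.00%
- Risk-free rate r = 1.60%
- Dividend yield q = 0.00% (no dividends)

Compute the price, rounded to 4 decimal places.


d1 = (ln(S/K) + (r - q + 0.5*sigma^2) * T) / (sigma * sqrt(T)) = -0.45874233
d2 = d1 - sigma * sqrt(T) = -0.69374233
exp(-rT) = 0.99600799; exp(-qT) = 1.00000000
C = S_0 * exp(-qT) * N(d1) - K * exp(-rT) * N(d2)
N(d1) = 0.32320961; N(d2) = 0.24392191
C = 26.4700 * 1.00000000 * 0.32320961 - 30.4300 * 0.99600799 * 0.24392191 = 1.1624

Answer: Price = 1.1624


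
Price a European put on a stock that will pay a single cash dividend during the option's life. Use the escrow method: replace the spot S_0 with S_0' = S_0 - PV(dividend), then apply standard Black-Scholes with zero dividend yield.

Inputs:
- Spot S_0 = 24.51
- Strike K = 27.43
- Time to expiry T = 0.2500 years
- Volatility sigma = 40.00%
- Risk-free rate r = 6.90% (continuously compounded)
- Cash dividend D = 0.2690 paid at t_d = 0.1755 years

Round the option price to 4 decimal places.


Answer: Price = 3.6774

Derivation:
PV(D) = D * exp(-r * t_d) = 0.2690 * 0.98796352 = 0.26576219
S_0' = S_0 - PV(D) = 24.5100 - 0.26576219 = 24.24423781
d1 = (ln(S_0'/K) + (r + sigma^2/2)*T) / (sigma*sqrt(T)) = -0.43104166
d2 = d1 - sigma*sqrt(T) = -0.63104166
exp(-rT) = 0.98289793
N(-d1) = 0.66678096; N(-d2) = 0.73599336
P = K * exp(-rT) * N(-d2) - S_0' * N(-d1) = 27.4300 * 0.98289793 * 0.73599336 - 24.24423781 * 0.66678096 = 3.6774


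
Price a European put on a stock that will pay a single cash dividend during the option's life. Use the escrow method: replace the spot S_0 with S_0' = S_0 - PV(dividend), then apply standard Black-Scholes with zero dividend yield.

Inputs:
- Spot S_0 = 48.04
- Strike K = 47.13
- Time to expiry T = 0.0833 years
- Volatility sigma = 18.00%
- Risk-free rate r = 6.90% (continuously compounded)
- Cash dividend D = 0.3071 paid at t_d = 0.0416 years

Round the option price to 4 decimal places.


Answer: Price = 0.6045

Derivation:
PV(D) = D * exp(-r * t_d) = 0.3071 * 0.99713372 = 0.30621976
S_0' = S_0 - PV(D) = 48.0400 - 0.30621976 = 47.73378024
d1 = (ln(S_0'/K) + (r + sigma^2/2)*T) / (sigma*sqrt(T)) = 0.38164227
d2 = d1 - sigma*sqrt(T) = 0.32969114
exp(-rT) = 0.99426879
N(-d1) = 0.35136336; N(-d2) = 0.37081668
P = K * exp(-rT) * N(-d2) - S_0' * N(-d1) = 47.1300 * 0.99426879 * 0.37081668 - 47.73378024 * 0.35136336 = 0.6045


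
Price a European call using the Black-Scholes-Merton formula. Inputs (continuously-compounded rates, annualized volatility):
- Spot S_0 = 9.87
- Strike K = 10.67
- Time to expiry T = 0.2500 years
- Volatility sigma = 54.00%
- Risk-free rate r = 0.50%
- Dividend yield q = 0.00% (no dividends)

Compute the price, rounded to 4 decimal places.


d1 = (ln(S/K) + (r - q + 0.5*sigma^2) * T) / (sigma * sqrt(T)) = -0.14902301
d2 = d1 - sigma * sqrt(T) = -0.41902301
exp(-rT) = 0.99875078; exp(-qT) = 1.00000000
C = S_0 * exp(-qT) * N(d1) - K * exp(-rT) * N(d2)
N(d1) = 0.44076774; N(d2) = 0.33759966
C = 9.8700 * 1.00000000 * 0.44076774 - 10.6700 * 0.99875078 * 0.33759966 = 0.7527

Answer: Price = 0.7527


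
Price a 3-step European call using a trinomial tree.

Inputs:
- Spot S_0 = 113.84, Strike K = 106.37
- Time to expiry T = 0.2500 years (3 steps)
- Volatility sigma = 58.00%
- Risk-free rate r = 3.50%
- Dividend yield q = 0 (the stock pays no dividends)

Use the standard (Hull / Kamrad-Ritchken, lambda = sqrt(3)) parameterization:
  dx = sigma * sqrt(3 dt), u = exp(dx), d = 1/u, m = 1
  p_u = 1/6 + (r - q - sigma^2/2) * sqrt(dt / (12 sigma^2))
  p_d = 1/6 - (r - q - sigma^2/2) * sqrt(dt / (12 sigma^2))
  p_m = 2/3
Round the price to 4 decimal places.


Answer: Price = V(0,0) = 17.1908

Derivation:
dt = T/N = 0.083333; dx = sigma*sqrt(3*dt) = 0.290000
u = exp(dx) = 1.336427; d = 1/u = 0.748264
p_u = 0.147529, p_m = 0.666667, p_d = 0.185805
Discount per step: exp(-r*dt) = 0.997088
Stock lattice S(k, j) with j the centered position index:
  k=0: S(0,+0) = 113.8400
  k=1: S(1,-1) = 85.1823; S(1,+0) = 113.8400; S(1,+1) = 152.1389
  k=2: S(2,-2) = 63.7388; S(2,-1) = 85.1823; S(2,+0) = 113.8400; S(2,+1) = 152.1389; S(2,+2) = 203.3226
  k=3: S(3,-3) = 47.6934; S(3,-2) = 63.7388; S(3,-1) = 85.1823; S(3,+0) = 113.8400; S(3,+1) = 152.1389; S(3,+2) = 203.3226; S(3,+3) = 271.7259
Terminal payoffs V(N, j) = max(S_T - K, 0):
  V(3,-3) = 0.000000; V(3,-2) = 0.000000; V(3,-1) = 0.000000; V(3,+0) = 7.470000; V(3,+1) = 45.768905; V(3,+2) = 96.952615; V(3,+3) = 165.355932
Backward induction: V(k, j) = exp(-r*dt) * [p_u * V(k+1, j+1) + p_m * V(k+1, j) + p_d * V(k+1, j-1)]
  V(2,-2) = exp(-r*dt) * [p_u*0.000000 + p_m*0.000000 + p_d*0.000000] = 0.000000
  V(2,-1) = exp(-r*dt) * [p_u*7.470000 + p_m*0.000000 + p_d*0.000000] = 1.098830
  V(2,+0) = exp(-r*dt) * [p_u*45.768905 + p_m*7.470000 + p_d*0.000000] = 11.698060
  V(2,+1) = exp(-r*dt) * [p_u*96.952615 + p_m*45.768905 + p_d*7.470000] = 46.069296
  V(2,+2) = exp(-r*dt) * [p_u*165.355932 + p_m*96.952615 + p_d*45.768905] = 97.249842
  V(1,-1) = exp(-r*dt) * [p_u*11.698060 + p_m*1.098830 + p_d*0.000000] = 2.451194
  V(1,+0) = exp(-r*dt) * [p_u*46.069296 + p_m*11.698060 + p_d*1.098830] = 14.756317
  V(1,+1) = exp(-r*dt) * [p_u*97.249842 + p_m*46.069296 + p_d*11.698060] = 47.095999
  V(0,+0) = exp(-r*dt) * [p_u*47.095999 + p_m*14.756317 + p_d*2.451194] = 17.190788


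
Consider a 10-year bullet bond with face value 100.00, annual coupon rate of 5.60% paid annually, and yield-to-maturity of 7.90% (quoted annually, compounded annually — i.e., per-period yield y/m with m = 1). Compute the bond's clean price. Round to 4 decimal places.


Coupon per period c = face * coupon_rate / m = 5.600000
Periods per year m = 1; per-period yield y/m = 0.079000
Number of cashflows N = 10
Cashflows (t years, CF_t, discount factor 1/(1+y/m)^(m*t), PV):
  t = 1.0000: CF_t = 5.600000, DF = 0.926784, PV = 5.189991
  t = 2.0000: CF_t = 5.600000, DF = 0.858929, PV = 4.810001
  t = 3.0000: CF_t = 5.600000, DF = 0.796041, PV = 4.457832
  t = 4.0000: CF_t = 5.600000, DF = 0.737758, PV = 4.131448
  t = 5.0000: CF_t = 5.600000, DF = 0.683743, PV = 3.828960
  t = 6.0000: CF_t = 5.600000, DF = 0.633682, PV = 3.548619
  t = 7.0000: CF_t = 5.600000, DF = 0.587286, PV = 3.288803
  t = 8.0000: CF_t = 5.600000, DF = 0.544288, PV = 3.048011
  t = 9.0000: CF_t = 5.600000, DF = 0.504437, PV = 2.824848
  t = 10.0000: CF_t = 105.600000, DF = 0.467504, PV = 49.368448
Price P = sum_t PV_t = 84.496959

Answer: Price = 84.4970


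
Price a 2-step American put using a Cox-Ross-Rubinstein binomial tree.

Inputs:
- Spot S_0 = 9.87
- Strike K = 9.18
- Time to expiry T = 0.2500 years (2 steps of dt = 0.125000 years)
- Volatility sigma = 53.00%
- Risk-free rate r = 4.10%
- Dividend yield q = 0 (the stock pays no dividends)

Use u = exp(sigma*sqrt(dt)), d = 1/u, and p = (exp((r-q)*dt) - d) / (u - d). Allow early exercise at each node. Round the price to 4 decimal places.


Answer: Price = V(0,0) = 0.6736

Derivation:
dt = T/N = 0.125000
u = exp(sigma*sqrt(dt)) = 1.206089; d = 1/u = 0.829126
p = (exp((r-q)*dt) - d) / (u - d) = 0.466921
Discount per step: exp(-r*dt) = 0.994888
Stock lattice S(k, i) with i counting down-moves:
  k=0: S(0,0) = 9.8700
  k=1: S(1,0) = 11.9041; S(1,1) = 8.1835
  k=2: S(2,0) = 14.3574; S(2,1) = 9.8700; S(2,2) = 6.7851
Terminal payoffs V(N, i) = max(K - S_T, 0):
  V(2,0) = 0.000000; V(2,1) = 0.000000; V(2,2) = 2.394871
Backward induction: V(k, i) = exp(-r*dt) * [p * V(k+1, i) + (1-p) * V(k+1, i+1)]; then take max(V_cont, immediate exercise) for American.
  V(1,0) = exp(-r*dt) * [p*0.000000 + (1-p)*0.000000] = 0.000000; exercise = 0.000000; V(1,0) = max -> 0.000000
  V(1,1) = exp(-r*dt) * [p*0.000000 + (1-p)*2.394871] = 1.270129; exercise = 0.996528; V(1,1) = max -> 1.270129
  V(0,0) = exp(-r*dt) * [p*0.000000 + (1-p)*1.270129] = 0.673618; exercise = 0.000000; V(0,0) = max -> 0.673618


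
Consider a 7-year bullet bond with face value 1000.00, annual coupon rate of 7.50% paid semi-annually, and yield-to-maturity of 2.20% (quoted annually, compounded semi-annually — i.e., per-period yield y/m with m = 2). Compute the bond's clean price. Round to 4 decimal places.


Coupon per period c = face * coupon_rate / m = 37.500000
Periods per year m = 2; per-period yield y/m = 0.011000
Number of cashflows N = 14
Cashflows (t years, CF_t, discount factor 1/(1+y/m)^(m*t), PV):
  t = 0.5000: CF_t = 37.500000, DF = 0.989120, PV = 37.091988
  t = 1.0000: CF_t = 37.500000, DF = 0.978358, PV = 36.688416
  t = 1.5000: CF_t = 37.500000, DF = 0.967713, PV = 36.289234
  t = 2.0000: CF_t = 37.500000, DF = 0.957184, PV = 35.894396
  t = 2.5000: CF_t = 37.500000, DF = 0.946769, PV = 35.503853
  t = 3.0000: CF_t = 37.500000, DF = 0.936468, PV = 35.117560
  t = 3.5000: CF_t = 37.500000, DF = 0.926279, PV = 34.735470
  t = 4.0000: CF_t = 37.500000, DF = 0.916201, PV = 34.357537
  t = 4.5000: CF_t = 37.500000, DF = 0.906232, PV = 33.983716
  t = 5.0000: CF_t = 37.500000, DF = 0.896372, PV = 33.613963
  t = 5.5000: CF_t = 37.500000, DF = 0.886620, PV = 33.248232
  t = 6.0000: CF_t = 37.500000, DF = 0.876973, PV = 32.886481
  t = 6.5000: CF_t = 37.500000, DF = 0.867431, PV = 32.528665
  t = 7.0000: CF_t = 1037.500000, DF = 0.857993, PV = 890.167896
Price P = sum_t PV_t = 1342.107406

Answer: Price = 1342.1074


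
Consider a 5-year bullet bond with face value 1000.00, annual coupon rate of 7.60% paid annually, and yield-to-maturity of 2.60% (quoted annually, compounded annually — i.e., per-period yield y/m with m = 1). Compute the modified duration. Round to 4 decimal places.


Coupon per period c = face * coupon_rate / m = 76.000000
Periods per year m = 1; per-period yield y/m = 0.026000
Number of cashflows N = 5
Cashflows (t years, CF_t, discount factor 1/(1+y/m)^(m*t), PV):
  t = 1.0000: CF_t = 76.000000, DF = 0.974659, PV = 74.074074
  t = 2.0000: CF_t = 76.000000, DF = 0.949960, PV = 72.196953
  t = 3.0000: CF_t = 76.000000, DF = 0.925887, PV = 70.367401
  t = 4.0000: CF_t = 76.000000, DF = 0.902424, PV = 68.584211
  t = 5.0000: CF_t = 1076.000000, DF = 0.879555, PV = 946.401604
Price P = sum_t PV_t = 1231.624243
First compute Macaulay numerator sum_t t * PV_t:
  t * PV_t at t = 1.0000: 74.074074
  t * PV_t at t = 2.0000: 144.393907
  t * PV_t at t = 3.0000: 211.102203
  t * PV_t at t = 4.0000: 274.336845
  t * PV_t at t = 5.0000: 4732.008018
Macaulay duration D = 5435.915046 / 1231.624243 = 4.413615
Modified duration = D / (1 + y/m) = 4.413615 / (1 + 0.026000) = 4.301769

Answer: Modified duration = 4.3018


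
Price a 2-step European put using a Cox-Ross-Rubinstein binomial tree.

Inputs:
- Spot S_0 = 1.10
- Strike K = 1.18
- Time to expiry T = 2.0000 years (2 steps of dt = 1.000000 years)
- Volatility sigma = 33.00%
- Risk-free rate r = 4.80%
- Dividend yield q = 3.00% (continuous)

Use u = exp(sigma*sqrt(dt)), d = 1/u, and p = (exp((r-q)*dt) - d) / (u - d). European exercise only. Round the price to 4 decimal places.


dt = T/N = 1.000000
u = exp(sigma*sqrt(dt)) = 1.390968; d = 1/u = 0.718924
p = (exp((r-q)*dt) - d) / (u - d) = 0.445267
Discount per step: exp(-r*dt) = 0.953134
Stock lattice S(k, i) with i counting down-moves:
  k=0: S(0,0) = 1.1000
  k=1: S(1,0) = 1.5301; S(1,1) = 0.7908
  k=2: S(2,0) = 2.1283; S(2,1) = 1.1000; S(2,2) = 0.5685
Terminal payoffs V(N, i) = max(K - S_T, 0):
  V(2,0) = 0.000000; V(2,1) = 0.080000; V(2,2) = 0.611464
Backward induction: V(k, i) = exp(-r*dt) * [p * V(k+1, i) + (1-p) * V(k+1, i+1)].
  V(1,0) = exp(-r*dt) * [p*0.000000 + (1-p)*0.080000] = 0.042299
  V(1,1) = exp(-r*dt) * [p*0.080000 + (1-p)*0.611464] = 0.357254
  V(0,0) = exp(-r*dt) * [p*0.042299 + (1-p)*0.357254] = 0.206844

Answer: Price = V(0,0) = 0.2068


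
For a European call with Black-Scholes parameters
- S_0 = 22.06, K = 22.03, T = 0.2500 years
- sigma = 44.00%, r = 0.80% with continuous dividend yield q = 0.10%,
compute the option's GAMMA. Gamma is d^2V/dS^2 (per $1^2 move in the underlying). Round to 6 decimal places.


Answer: Gamma = 0.081551

Derivation:
d1 = 0.1241402410; d2 = -0.0958597590
phi(d1) = 0.3958800835; exp(-qT) = 0.9997500312; exp(-rT) = 0.9980019987
Gamma = exp(-qT) * phi(d1) / (S * sigma * sqrt(T)) = 0.9997500312 * 0.3958800835 / (22.0600 * 0.4400 * 0.5000000000) = 0.081551


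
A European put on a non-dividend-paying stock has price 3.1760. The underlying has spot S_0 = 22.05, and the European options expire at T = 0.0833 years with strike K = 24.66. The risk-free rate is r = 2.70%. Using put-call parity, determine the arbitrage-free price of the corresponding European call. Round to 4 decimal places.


Put-call parity: C - P = S_0 * exp(-qT) - K * exp(-rT).
S_0 * exp(-qT) = 22.0500 * 1.00000000 = 22.05000000
K * exp(-rT) = 24.6600 * 0.99775343 = 24.60459952
C = P + S*exp(-qT) - K*exp(-rT)
C = 3.1760 + 22.05000000 - 24.60459952 = 0.6214

Answer: Call price = 0.6214


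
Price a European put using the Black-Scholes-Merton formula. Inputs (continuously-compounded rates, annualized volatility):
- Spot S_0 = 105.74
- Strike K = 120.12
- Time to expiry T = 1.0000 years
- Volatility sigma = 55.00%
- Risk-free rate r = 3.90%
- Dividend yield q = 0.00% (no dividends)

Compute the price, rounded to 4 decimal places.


Answer: Price = 29.1668

Derivation:
d1 = (ln(S/K) + (r - q + 0.5*sigma^2) * T) / (sigma * sqrt(T)) = 0.11407638
d2 = d1 - sigma * sqrt(T) = -0.43592362
exp(-rT) = 0.96175071; exp(-qT) = 1.00000000
P = K * exp(-rT) * N(-d2) - S_0 * exp(-qT) * N(-d1)
N(-d1) = 0.45458862; N(-d2) = 0.66855393
P = 120.1200 * 0.96175071 * 0.66855393 - 105.7400 * 1.00000000 * 0.45458862 = 29.1668


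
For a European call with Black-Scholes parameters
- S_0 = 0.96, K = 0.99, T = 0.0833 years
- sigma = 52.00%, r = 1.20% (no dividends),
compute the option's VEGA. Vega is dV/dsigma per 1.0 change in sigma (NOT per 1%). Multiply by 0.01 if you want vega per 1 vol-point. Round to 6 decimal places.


Answer: Vega = 0.109699

Derivation:
d1 = -0.1233326880; d2 = -0.2734137328
phi(d1) = 0.3959196433; exp(-qT) = 1.0000000000; exp(-rT) = 0.9990008994
Vega = S * exp(-qT) * phi(d1) * sqrt(T) = 0.9600 * 1.0000000000 * 0.3959196433 * 0.2886173938 = 0.109699


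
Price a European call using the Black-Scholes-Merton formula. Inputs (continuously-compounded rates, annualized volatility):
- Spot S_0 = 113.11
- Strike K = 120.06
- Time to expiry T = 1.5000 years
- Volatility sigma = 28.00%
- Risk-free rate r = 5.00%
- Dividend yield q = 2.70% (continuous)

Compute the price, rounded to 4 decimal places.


Answer: Price = 13.6336

Derivation:
d1 = (ln(S/K) + (r - q + 0.5*sigma^2) * T) / (sigma * sqrt(T)) = 0.09818132
d2 = d1 - sigma * sqrt(T) = -0.24474725
exp(-rT) = 0.92774349; exp(-qT) = 0.96030916
C = S_0 * exp(-qT) * N(d1) - K * exp(-rT) * N(d2)
N(d1) = 0.53910584; N(d2) = 0.40332607
C = 113.1100 * 0.96030916 * 0.53910584 - 120.0600 * 0.92774349 * 0.40332607 = 13.6336


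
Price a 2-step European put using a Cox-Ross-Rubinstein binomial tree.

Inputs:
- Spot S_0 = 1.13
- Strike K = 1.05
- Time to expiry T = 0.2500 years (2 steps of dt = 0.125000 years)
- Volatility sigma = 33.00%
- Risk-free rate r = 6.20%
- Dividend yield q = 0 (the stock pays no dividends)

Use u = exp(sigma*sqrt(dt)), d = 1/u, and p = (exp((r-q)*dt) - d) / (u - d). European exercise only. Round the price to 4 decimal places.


Answer: Price = V(0,0) = 0.0376

Derivation:
dt = T/N = 0.125000
u = exp(sigma*sqrt(dt)) = 1.123751; d = 1/u = 0.889876
p = (exp((r-q)*dt) - d) / (u - d) = 0.504131
Discount per step: exp(-r*dt) = 0.992280
Stock lattice S(k, i) with i counting down-moves:
  k=0: S(0,0) = 1.1300
  k=1: S(1,0) = 1.2698; S(1,1) = 1.0056
  k=2: S(2,0) = 1.4270; S(2,1) = 1.1300; S(2,2) = 0.8948
Terminal payoffs V(N, i) = max(K - S_T, 0):
  V(2,0) = 0.000000; V(2,1) = 0.000000; V(2,2) = 0.155175
Backward induction: V(k, i) = exp(-r*dt) * [p * V(k+1, i) + (1-p) * V(k+1, i+1)].
  V(1,0) = exp(-r*dt) * [p*0.000000 + (1-p)*0.000000] = 0.000000
  V(1,1) = exp(-r*dt) * [p*0.000000 + (1-p)*0.155175] = 0.076353
  V(0,0) = exp(-r*dt) * [p*0.000000 + (1-p)*0.076353] = 0.037569


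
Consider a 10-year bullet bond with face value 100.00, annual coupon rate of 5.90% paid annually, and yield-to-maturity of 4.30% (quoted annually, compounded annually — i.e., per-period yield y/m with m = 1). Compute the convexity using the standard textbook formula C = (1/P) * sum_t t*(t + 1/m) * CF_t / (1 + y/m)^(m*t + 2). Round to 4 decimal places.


Answer: Convexity = 74.1762

Derivation:
Coupon per period c = face * coupon_rate / m = 5.900000
Periods per year m = 1; per-period yield y/m = 0.043000
Number of cashflows N = 10
Cashflows (t years, CF_t, discount factor 1/(1+y/m)^(m*t), PV):
  t = 1.0000: CF_t = 5.900000, DF = 0.958773, PV = 5.656759
  t = 2.0000: CF_t = 5.900000, DF = 0.919245, PV = 5.423547
  t = 3.0000: CF_t = 5.900000, DF = 0.881347, PV = 5.199949
  t = 4.0000: CF_t = 5.900000, DF = 0.845012, PV = 4.985570
  t = 5.0000: CF_t = 5.900000, DF = 0.810174, PV = 4.780028
  t = 6.0000: CF_t = 5.900000, DF = 0.776773, PV = 4.582961
  t = 7.0000: CF_t = 5.900000, DF = 0.744749, PV = 4.394018
  t = 8.0000: CF_t = 5.900000, DF = 0.714045, PV = 4.212865
  t = 9.0000: CF_t = 5.900000, DF = 0.684607, PV = 4.039180
  t = 10.0000: CF_t = 105.900000, DF = 0.656382, PV = 69.510894
Price P = sum_t PV_t = 112.785772
Convexity numerator sum_t t*(t + 1/m) * CF_t / (1+y/m)^(m*t + 2):
  t = 1.0000: term = 10.399898
  t = 2.0000: term = 29.913417
  t = 3.0000: term = 57.360340
  t = 4.0000: term = 91.659220
  t = 5.0000: term = 131.820546
  t = 6.0000: term = 176.940331
  t = 7.0000: term = 226.194095
  t = 8.0000: term = 278.831236
  t = 9.0000: term = 334.169746
  t = 10.0000: term = 7028.731350
Convexity = (1/P) * sum = 8366.020178 / 112.785772 = 74.176202


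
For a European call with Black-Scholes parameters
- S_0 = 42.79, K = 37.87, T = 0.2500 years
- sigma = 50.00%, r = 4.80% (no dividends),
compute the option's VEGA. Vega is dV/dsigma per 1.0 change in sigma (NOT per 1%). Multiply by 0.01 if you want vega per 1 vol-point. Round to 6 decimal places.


Answer: Vega = 6.857714

Derivation:
d1 = 0.6615807541; d2 = 0.4115807541
phi(d1) = 0.3205288214; exp(-qT) = 1.0000000000; exp(-rT) = 0.9880717129
Vega = S * exp(-qT) * phi(d1) * sqrt(T) = 42.7900 * 1.0000000000 * 0.3205288214 * 0.5000000000 = 6.857714


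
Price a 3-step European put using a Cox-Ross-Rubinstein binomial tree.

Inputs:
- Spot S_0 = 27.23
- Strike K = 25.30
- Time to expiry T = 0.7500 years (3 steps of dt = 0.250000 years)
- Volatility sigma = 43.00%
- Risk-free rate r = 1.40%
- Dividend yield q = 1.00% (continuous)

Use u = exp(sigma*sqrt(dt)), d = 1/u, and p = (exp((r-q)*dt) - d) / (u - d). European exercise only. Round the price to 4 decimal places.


dt = T/N = 0.250000
u = exp(sigma*sqrt(dt)) = 1.239862; d = 1/u = 0.806541
p = (exp((r-q)*dt) - d) / (u - d) = 0.448765
Discount per step: exp(-r*dt) = 0.996506
Stock lattice S(k, i) with i counting down-moves:
  k=0: S(0,0) = 27.2300
  k=1: S(1,0) = 33.7614; S(1,1) = 21.9621
  k=2: S(2,0) = 41.8595; S(2,1) = 27.2300; S(2,2) = 17.7134
  k=3: S(3,0) = 51.9000; S(3,1) = 33.7614; S(3,2) = 21.9621; S(3,3) = 14.2866
Terminal payoffs V(N, i) = max(K - S_T, 0):
  V(3,0) = 0.000000; V(3,1) = 0.000000; V(3,2) = 3.337877; V(3,3) = 11.013439
Backward induction: V(k, i) = exp(-r*dt) * [p * V(k+1, i) + (1-p) * V(k+1, i+1)].
  V(2,0) = exp(-r*dt) * [p*0.000000 + (1-p)*0.000000] = 0.000000
  V(2,1) = exp(-r*dt) * [p*0.000000 + (1-p)*3.337877] = 1.833526
  V(2,2) = exp(-r*dt) * [p*3.337877 + (1-p)*11.013439] = 7.542470
  V(1,0) = exp(-r*dt) * [p*0.000000 + (1-p)*1.833526] = 1.007172
  V(1,1) = exp(-r*dt) * [p*1.833526 + (1-p)*7.542470] = 4.963094
  V(0,0) = exp(-r*dt) * [p*1.007172 + (1-p)*4.963094] = 3.176677

Answer: Price = V(0,0) = 3.1767


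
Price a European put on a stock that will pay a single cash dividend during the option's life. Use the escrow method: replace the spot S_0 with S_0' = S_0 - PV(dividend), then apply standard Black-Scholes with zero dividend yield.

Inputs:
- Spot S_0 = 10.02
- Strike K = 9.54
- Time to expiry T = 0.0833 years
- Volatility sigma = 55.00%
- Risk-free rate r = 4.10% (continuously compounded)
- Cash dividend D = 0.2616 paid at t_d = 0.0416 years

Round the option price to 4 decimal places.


PV(D) = D * exp(-r * t_d) = 0.2616 * 0.99829585 = 0.26115420
S_0' = S_0 - PV(D) = 10.0200 - 0.26115420 = 9.75884580
d1 = (ln(S_0'/K) + (r + sigma^2/2)*T) / (sigma*sqrt(T)) = 0.24376453
d2 = d1 - sigma*sqrt(T) = 0.08502496
exp(-rT) = 0.99659053
N(-d1) = 0.40370660; N(-d2) = 0.46612077
P = K * exp(-rT) * N(-d2) - S_0' * N(-d1) = 9.5400 * 0.99659053 * 0.46612077 - 9.75884580 * 0.40370660 = 0.4919

Answer: Price = 0.4919


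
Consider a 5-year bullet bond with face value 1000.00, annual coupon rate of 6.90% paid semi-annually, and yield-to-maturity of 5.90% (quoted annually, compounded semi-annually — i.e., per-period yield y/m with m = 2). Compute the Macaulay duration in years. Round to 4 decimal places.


Answer: Macaulay duration = 4.3295 years

Derivation:
Coupon per period c = face * coupon_rate / m = 34.500000
Periods per year m = 2; per-period yield y/m = 0.029500
Number of cashflows N = 10
Cashflows (t years, CF_t, discount factor 1/(1+y/m)^(m*t), PV):
  t = 0.5000: CF_t = 34.500000, DF = 0.971345, PV = 33.511413
  t = 1.0000: CF_t = 34.500000, DF = 0.943512, PV = 32.551154
  t = 1.5000: CF_t = 34.500000, DF = 0.916476, PV = 31.618411
  t = 2.0000: CF_t = 34.500000, DF = 0.890214, PV = 30.712395
  t = 2.5000: CF_t = 34.500000, DF = 0.864706, PV = 29.832341
  t = 3.0000: CF_t = 34.500000, DF = 0.839928, PV = 28.977505
  t = 3.5000: CF_t = 34.500000, DF = 0.815860, PV = 28.147164
  t = 4.0000: CF_t = 34.500000, DF = 0.792482, PV = 27.340616
  t = 4.5000: CF_t = 34.500000, DF = 0.769773, PV = 26.557179
  t = 5.0000: CF_t = 1034.500000, DF = 0.747716, PV = 773.511875
Price P = sum_t PV_t = 1042.760054
Macaulay numerator sum_t t * PV_t:
  t * PV_t at t = 0.5000: 16.755707
  t * PV_t at t = 1.0000: 32.551154
  t * PV_t at t = 1.5000: 47.427617
  t * PV_t at t = 2.0000: 61.424791
  t * PV_t at t = 2.5000: 74.580853
  t * PV_t at t = 3.0000: 86.932515
  t * PV_t at t = 3.5000: 98.515073
  t * PV_t at t = 4.0000: 109.362462
  t * PV_t at t = 4.5000: 119.507304
  t * PV_t at t = 5.0000: 3867.559376
Macaulay duration D = (sum_t t * PV_t) / P = 4514.616852 / 1042.760054 = 4.329488
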